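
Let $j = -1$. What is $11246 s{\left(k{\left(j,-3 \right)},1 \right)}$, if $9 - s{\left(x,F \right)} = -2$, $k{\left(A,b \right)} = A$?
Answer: $123706$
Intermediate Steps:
$s{\left(x,F \right)} = 11$ ($s{\left(x,F \right)} = 9 - -2 = 9 + 2 = 11$)
$11246 s{\left(k{\left(j,-3 \right)},1 \right)} = 11246 \cdot 11 = 123706$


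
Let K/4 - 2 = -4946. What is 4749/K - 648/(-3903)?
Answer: -635611/8576192 ≈ -0.074113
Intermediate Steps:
K = -19776 (K = 8 + 4*(-4946) = 8 - 19784 = -19776)
4749/K - 648/(-3903) = 4749/(-19776) - 648/(-3903) = 4749*(-1/19776) - 648*(-1/3903) = -1583/6592 + 216/1301 = -635611/8576192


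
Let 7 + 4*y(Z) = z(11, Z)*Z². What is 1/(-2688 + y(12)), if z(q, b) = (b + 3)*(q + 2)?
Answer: 4/17321 ≈ 0.00023093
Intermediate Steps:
z(q, b) = (2 + q)*(3 + b) (z(q, b) = (3 + b)*(2 + q) = (2 + q)*(3 + b))
y(Z) = -7/4 + Z²*(39 + 13*Z)/4 (y(Z) = -7/4 + ((6 + 2*Z + 3*11 + Z*11)*Z²)/4 = -7/4 + ((6 + 2*Z + 33 + 11*Z)*Z²)/4 = -7/4 + ((39 + 13*Z)*Z²)/4 = -7/4 + (Z²*(39 + 13*Z))/4 = -7/4 + Z²*(39 + 13*Z)/4)
1/(-2688 + y(12)) = 1/(-2688 + (-7/4 + (13/4)*12²*(3 + 12))) = 1/(-2688 + (-7/4 + (13/4)*144*15)) = 1/(-2688 + (-7/4 + 7020)) = 1/(-2688 + 28073/4) = 1/(17321/4) = 4/17321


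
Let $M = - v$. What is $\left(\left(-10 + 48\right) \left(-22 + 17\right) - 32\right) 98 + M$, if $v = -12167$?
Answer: $-9589$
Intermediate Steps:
$M = 12167$ ($M = \left(-1\right) \left(-12167\right) = 12167$)
$\left(\left(-10 + 48\right) \left(-22 + 17\right) - 32\right) 98 + M = \left(\left(-10 + 48\right) \left(-22 + 17\right) - 32\right) 98 + 12167 = \left(38 \left(-5\right) - 32\right) 98 + 12167 = \left(-190 - 32\right) 98 + 12167 = \left(-222\right) 98 + 12167 = -21756 + 12167 = -9589$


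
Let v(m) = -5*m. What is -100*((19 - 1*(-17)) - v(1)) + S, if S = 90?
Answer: -4010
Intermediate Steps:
-100*((19 - 1*(-17)) - v(1)) + S = -100*((19 - 1*(-17)) - (-5)) + 90 = -100*((19 + 17) - 1*(-5)) + 90 = -100*(36 + 5) + 90 = -100*41 + 90 = -4100 + 90 = -4010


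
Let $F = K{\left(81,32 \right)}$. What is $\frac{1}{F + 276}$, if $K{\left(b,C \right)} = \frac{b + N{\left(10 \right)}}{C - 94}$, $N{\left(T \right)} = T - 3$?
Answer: $\frac{31}{8512} \approx 0.0036419$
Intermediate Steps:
$N{\left(T \right)} = -3 + T$ ($N{\left(T \right)} = T - 3 = -3 + T$)
$K{\left(b,C \right)} = \frac{7 + b}{-94 + C}$ ($K{\left(b,C \right)} = \frac{b + \left(-3 + 10\right)}{C - 94} = \frac{b + 7}{-94 + C} = \frac{7 + b}{-94 + C}$)
$F = - \frac{44}{31}$ ($F = \frac{7 + 81}{-94 + 32} = \frac{1}{-62} \cdot 88 = \left(- \frac{1}{62}\right) 88 = - \frac{44}{31} \approx -1.4194$)
$\frac{1}{F + 276} = \frac{1}{- \frac{44}{31} + 276} = \frac{1}{\frac{8512}{31}} = \frac{31}{8512}$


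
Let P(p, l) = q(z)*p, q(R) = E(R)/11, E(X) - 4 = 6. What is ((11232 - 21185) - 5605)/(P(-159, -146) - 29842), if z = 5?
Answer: 85569/164926 ≈ 0.51883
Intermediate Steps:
E(X) = 10 (E(X) = 4 + 6 = 10)
q(R) = 10/11
P(p, l) = 10*p/11
((11232 - 21185) - 5605)/(P(-159, -146) - 29842) = ((11232 - 21185) - 5605)/((10/11)*(-159) - 29842) = (-9953 - 5605)/(-1590/11 - 29842) = -15558/(-329852/11) = -15558*(-11/329852) = 85569/164926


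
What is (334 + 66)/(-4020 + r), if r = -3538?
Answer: -200/3779 ≈ -0.052924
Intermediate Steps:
(334 + 66)/(-4020 + r) = (334 + 66)/(-4020 - 3538) = 400/(-7558) = 400*(-1/7558) = -200/3779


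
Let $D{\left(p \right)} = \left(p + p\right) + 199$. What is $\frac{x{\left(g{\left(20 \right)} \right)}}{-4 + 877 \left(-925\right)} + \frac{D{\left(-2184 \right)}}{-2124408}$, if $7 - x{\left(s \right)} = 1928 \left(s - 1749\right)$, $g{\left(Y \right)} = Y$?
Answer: $- \frac{643488401641}{156671034312} \approx -4.1073$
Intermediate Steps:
$D{\left(p \right)} = 199 + 2 p$ ($D{\left(p \right)} = 2 p + 199 = 199 + 2 p$)
$x{\left(s \right)} = 3372079 - 1928 s$ ($x{\left(s \right)} = 7 - 1928 \left(s - 1749\right) = 7 - 1928 \left(-1749 + s\right) = 7 - \left(-3372072 + 1928 s\right) = 3372079 - 1928 s$)
$\frac{x{\left(g{\left(20 \right)} \right)}}{-4 + 877 \left(-925\right)} + \frac{D{\left(-2184 \right)}}{-2124408} = \frac{3372079 - 38560}{-4 + 877 \left(-925\right)} + \frac{199 + 2 \left(-2184\right)}{-2124408} = \frac{3372079 - 38560}{-4 - 811225} + \left(199 - 4368\right) \left(- \frac{1}{2124408}\right) = \frac{3333519}{-811229} - - \frac{379}{193128} = 3333519 \left(- \frac{1}{811229}\right) + \frac{379}{193128} = - \frac{3333519}{811229} + \frac{379}{193128} = - \frac{643488401641}{156671034312}$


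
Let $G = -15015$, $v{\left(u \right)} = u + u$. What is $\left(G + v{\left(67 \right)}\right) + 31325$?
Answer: $16444$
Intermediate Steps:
$v{\left(u \right)} = 2 u$
$\left(G + v{\left(67 \right)}\right) + 31325 = \left(-15015 + 2 \cdot 67\right) + 31325 = \left(-15015 + 134\right) + 31325 = -14881 + 31325 = 16444$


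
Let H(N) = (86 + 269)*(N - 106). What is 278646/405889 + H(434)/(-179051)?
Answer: 2630129786/72674831339 ≈ 0.036190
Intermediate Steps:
H(N) = -37630 + 355*N (H(N) = 355*(-106 + N) = -37630 + 355*N)
278646/405889 + H(434)/(-179051) = 278646/405889 + (-37630 + 355*434)/(-179051) = 278646*(1/405889) + (-37630 + 154070)*(-1/179051) = 278646/405889 + 116440*(-1/179051) = 278646/405889 - 116440/179051 = 2630129786/72674831339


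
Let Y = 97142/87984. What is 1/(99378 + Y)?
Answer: 43992/4371885547 ≈ 1.0062e-5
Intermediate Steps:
Y = 48571/43992 (Y = 97142*(1/87984) = 48571/43992 ≈ 1.1041)
1/(99378 + Y) = 1/(99378 + 48571/43992) = 1/(4371885547/43992) = 43992/4371885547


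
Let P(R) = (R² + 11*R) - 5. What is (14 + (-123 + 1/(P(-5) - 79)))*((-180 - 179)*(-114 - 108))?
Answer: -165067841/19 ≈ -8.6878e+6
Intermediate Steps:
P(R) = -5 + R² + 11*R
(14 + (-123 + 1/(P(-5) - 79)))*((-180 - 179)*(-114 - 108)) = (14 + (-123 + 1/((-5 + (-5)² + 11*(-5)) - 79)))*((-180 - 179)*(-114 - 108)) = (14 + (-123 + 1/((-5 + 25 - 55) - 79)))*(-359*(-222)) = (14 + (-123 + 1/(-35 - 79)))*79698 = (14 + (-123 + 1/(-114)))*79698 = (14 + (-123 - 1/114))*79698 = (14 - 14023/114)*79698 = -12427/114*79698 = -165067841/19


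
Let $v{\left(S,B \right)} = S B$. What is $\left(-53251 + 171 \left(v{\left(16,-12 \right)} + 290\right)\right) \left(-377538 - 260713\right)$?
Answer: $23291693743$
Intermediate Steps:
$v{\left(S,B \right)} = B S$
$\left(-53251 + 171 \left(v{\left(16,-12 \right)} + 290\right)\right) \left(-377538 - 260713\right) = \left(-53251 + 171 \left(\left(-12\right) 16 + 290\right)\right) \left(-377538 - 260713\right) = \left(-53251 + 171 \left(-192 + 290\right)\right) \left(-638251\right) = \left(-53251 + 171 \cdot 98\right) \left(-638251\right) = \left(-53251 + 16758\right) \left(-638251\right) = \left(-36493\right) \left(-638251\right) = 23291693743$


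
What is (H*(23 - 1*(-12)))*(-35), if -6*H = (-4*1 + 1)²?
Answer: 3675/2 ≈ 1837.5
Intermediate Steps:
H = -3/2 (H = -(-4*1 + 1)²/6 = -(-4 + 1)²/6 = -⅙*(-3)² = -⅙*9 = -3/2 ≈ -1.5000)
(H*(23 - 1*(-12)))*(-35) = -3*(23 - 1*(-12))/2*(-35) = -3*(23 + 12)/2*(-35) = -3/2*35*(-35) = -105/2*(-35) = 3675/2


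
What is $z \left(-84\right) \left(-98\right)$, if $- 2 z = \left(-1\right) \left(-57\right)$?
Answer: $-234612$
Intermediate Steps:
$z = - \frac{57}{2}$ ($z = - \frac{\left(-1\right) \left(-57\right)}{2} = \left(- \frac{1}{2}\right) 57 = - \frac{57}{2} \approx -28.5$)
$z \left(-84\right) \left(-98\right) = \left(- \frac{57}{2}\right) \left(-84\right) \left(-98\right) = 2394 \left(-98\right) = -234612$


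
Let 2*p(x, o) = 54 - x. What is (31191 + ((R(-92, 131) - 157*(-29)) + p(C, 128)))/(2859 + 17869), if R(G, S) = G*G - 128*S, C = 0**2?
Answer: 27467/20728 ≈ 1.3251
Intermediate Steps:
C = 0
R(G, S) = G**2 - 128*S
p(x, o) = 27 - x/2 (p(x, o) = (54 - x)/2 = 27 - x/2)
(31191 + ((R(-92, 131) - 157*(-29)) + p(C, 128)))/(2859 + 17869) = (31191 + ((((-92)**2 - 128*131) - 157*(-29)) + (27 - 1/2*0)))/(2859 + 17869) = (31191 + (((8464 - 16768) + 4553) + (27 + 0)))/20728 = (31191 + ((-8304 + 4553) + 27))*(1/20728) = (31191 + (-3751 + 27))*(1/20728) = (31191 - 3724)*(1/20728) = 27467*(1/20728) = 27467/20728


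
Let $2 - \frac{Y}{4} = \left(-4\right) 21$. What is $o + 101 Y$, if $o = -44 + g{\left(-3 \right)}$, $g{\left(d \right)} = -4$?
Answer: $34696$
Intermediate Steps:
$Y = 344$ ($Y = 8 - 4 \left(\left(-4\right) 21\right) = 8 - -336 = 8 + 336 = 344$)
$o = -48$ ($o = -44 - 4 = -48$)
$o + 101 Y = -48 + 101 \cdot 344 = -48 + 34744 = 34696$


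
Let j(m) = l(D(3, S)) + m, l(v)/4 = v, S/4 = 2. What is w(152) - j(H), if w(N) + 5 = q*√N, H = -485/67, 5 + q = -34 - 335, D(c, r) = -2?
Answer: 686/67 - 748*√38 ≈ -4600.7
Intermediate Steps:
S = 8 (S = 4*2 = 8)
l(v) = 4*v
q = -374 (q = -5 + (-34 - 335) = -5 - 369 = -374)
H = -485/67 (H = -485*1/67 = -485/67 ≈ -7.2388)
w(N) = -5 - 374*√N
j(m) = -8 + m (j(m) = 4*(-2) + m = -8 + m)
w(152) - j(H) = (-5 - 748*√38) - (-8 - 485/67) = (-5 - 748*√38) - 1*(-1021/67) = (-5 - 748*√38) + 1021/67 = 686/67 - 748*√38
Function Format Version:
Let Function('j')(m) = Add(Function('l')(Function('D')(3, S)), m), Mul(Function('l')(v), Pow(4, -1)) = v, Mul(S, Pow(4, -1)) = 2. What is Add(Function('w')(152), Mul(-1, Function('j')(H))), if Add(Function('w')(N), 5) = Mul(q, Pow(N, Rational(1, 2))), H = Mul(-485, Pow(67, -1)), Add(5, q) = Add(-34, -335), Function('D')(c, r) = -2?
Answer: Add(Rational(686, 67), Mul(-748, Pow(38, Rational(1, 2)))) ≈ -4600.7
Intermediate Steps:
S = 8 (S = Mul(4, 2) = 8)
Function('l')(v) = Mul(4, v)
q = -374 (q = Add(-5, Add(-34, -335)) = Add(-5, -369) = -374)
H = Rational(-485, 67) (H = Mul(-485, Rational(1, 67)) = Rational(-485, 67) ≈ -7.2388)
Function('w')(N) = Add(-5, Mul(-374, Pow(N, Rational(1, 2))))
Function('j')(m) = Add(-8, m) (Function('j')(m) = Add(Mul(4, -2), m) = Add(-8, m))
Add(Function('w')(152), Mul(-1, Function('j')(H))) = Add(Add(-5, Mul(-374, Pow(152, Rational(1, 2)))), Mul(-1, Add(-8, Rational(-485, 67)))) = Add(Add(-5, Mul(-374, Mul(2, Pow(38, Rational(1, 2))))), Mul(-1, Rational(-1021, 67))) = Add(Add(-5, Mul(-748, Pow(38, Rational(1, 2)))), Rational(1021, 67)) = Add(Rational(686, 67), Mul(-748, Pow(38, Rational(1, 2))))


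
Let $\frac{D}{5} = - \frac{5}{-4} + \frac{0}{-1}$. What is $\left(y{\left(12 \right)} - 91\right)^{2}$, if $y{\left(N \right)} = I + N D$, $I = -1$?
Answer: $289$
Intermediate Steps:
$D = \frac{25}{4}$ ($D = 5 \left(- \frac{5}{-4} + \frac{0}{-1}\right) = 5 \left(\left(-5\right) \left(- \frac{1}{4}\right) + 0 \left(-1\right)\right) = 5 \left(\frac{5}{4} + 0\right) = 5 \cdot \frac{5}{4} = \frac{25}{4} \approx 6.25$)
$y{\left(N \right)} = -1 + \frac{25 N}{4}$ ($y{\left(N \right)} = -1 + N \frac{25}{4} = -1 + \frac{25 N}{4}$)
$\left(y{\left(12 \right)} - 91\right)^{2} = \left(\left(-1 + \frac{25}{4} \cdot 12\right) - 91\right)^{2} = \left(\left(-1 + 75\right) - 91\right)^{2} = \left(74 - 91\right)^{2} = \left(-17\right)^{2} = 289$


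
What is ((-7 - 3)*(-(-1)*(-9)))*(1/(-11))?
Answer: -90/11 ≈ -8.1818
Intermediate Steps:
((-7 - 3)*(-(-1)*(-9)))*(1/(-11)) = (-(-10)*9)*(1*(-1/11)) = -10*(-9)*(-1/11) = 90*(-1/11) = -90/11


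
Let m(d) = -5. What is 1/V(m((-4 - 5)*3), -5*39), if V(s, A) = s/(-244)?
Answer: 244/5 ≈ 48.800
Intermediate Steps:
V(s, A) = -s/244 (V(s, A) = s*(-1/244) = -s/244)
1/V(m((-4 - 5)*3), -5*39) = 1/(-1/244*(-5)) = 1/(5/244) = 244/5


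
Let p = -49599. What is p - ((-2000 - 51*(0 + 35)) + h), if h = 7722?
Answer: -53536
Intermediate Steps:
p - ((-2000 - 51*(0 + 35)) + h) = -49599 - ((-2000 - 51*(0 + 35)) + 7722) = -49599 - ((-2000 - 51*35) + 7722) = -49599 - ((-2000 - 1785) + 7722) = -49599 - (-3785 + 7722) = -49599 - 1*3937 = -49599 - 3937 = -53536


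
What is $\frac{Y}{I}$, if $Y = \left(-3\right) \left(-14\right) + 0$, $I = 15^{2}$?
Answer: $\frac{14}{75} \approx 0.18667$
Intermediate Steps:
$I = 225$
$Y = 42$ ($Y = 42 + 0 = 42$)
$\frac{Y}{I} = \frac{42}{225} = 42 \cdot \frac{1}{225} = \frac{14}{75}$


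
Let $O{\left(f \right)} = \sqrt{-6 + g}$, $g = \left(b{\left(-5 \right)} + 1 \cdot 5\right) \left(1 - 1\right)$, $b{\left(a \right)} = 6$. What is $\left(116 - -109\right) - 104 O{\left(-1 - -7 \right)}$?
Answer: $225 - 104 i \sqrt{6} \approx 225.0 - 254.75 i$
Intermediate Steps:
$g = 0$ ($g = \left(6 + 1 \cdot 5\right) \left(1 - 1\right) = \left(6 + 5\right) 0 = 11 \cdot 0 = 0$)
$O{\left(f \right)} = i \sqrt{6}$ ($O{\left(f \right)} = \sqrt{-6 + 0} = \sqrt{-6} = i \sqrt{6}$)
$\left(116 - -109\right) - 104 O{\left(-1 - -7 \right)} = \left(116 - -109\right) - 104 i \sqrt{6} = \left(116 + 109\right) - 104 i \sqrt{6} = 225 - 104 i \sqrt{6}$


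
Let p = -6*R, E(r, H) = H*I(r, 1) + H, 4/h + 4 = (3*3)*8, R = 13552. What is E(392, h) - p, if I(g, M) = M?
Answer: 1382306/17 ≈ 81312.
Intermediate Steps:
h = 1/17 (h = 4/(-4 + (3*3)*8) = 4/(-4 + 9*8) = 4/(-4 + 72) = 4/68 = 4*(1/68) = 1/17 ≈ 0.058824)
E(r, H) = 2*H (E(r, H) = H*1 + H = H + H = 2*H)
p = -81312 (p = -6*13552 = -81312)
E(392, h) - p = 2*(1/17) - 1*(-81312) = 2/17 + 81312 = 1382306/17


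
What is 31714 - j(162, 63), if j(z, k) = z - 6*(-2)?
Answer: 31540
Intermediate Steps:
j(z, k) = 12 + z (j(z, k) = z + 12 = 12 + z)
31714 - j(162, 63) = 31714 - (12 + 162) = 31714 - 1*174 = 31714 - 174 = 31540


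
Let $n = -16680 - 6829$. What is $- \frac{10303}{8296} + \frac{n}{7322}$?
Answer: $- \frac{135234615}{30371656} \approx -4.4527$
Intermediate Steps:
$n = -23509$
$- \frac{10303}{8296} + \frac{n}{7322} = - \frac{10303}{8296} - \frac{23509}{7322} = - \frac{135234615}{30371656}$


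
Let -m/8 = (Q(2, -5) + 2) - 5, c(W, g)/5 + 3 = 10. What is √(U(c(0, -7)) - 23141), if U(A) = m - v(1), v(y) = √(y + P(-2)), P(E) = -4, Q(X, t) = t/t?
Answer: √(-23125 - I*√3) ≈ 0.0057 - 152.07*I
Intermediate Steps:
Q(X, t) = 1
c(W, g) = 35 (c(W, g) = -15 + 5*10 = -15 + 50 = 35)
m = 16 (m = -8*((1 + 2) - 5) = -8*(3 - 5) = -8*(-2) = 16)
v(y) = √(-4 + y) (v(y) = √(y - 4) = √(-4 + y))
U(A) = 16 - I*√3 (U(A) = 16 - √(-4 + 1) = 16 - √(-3) = 16 - I*√3)
√(U(c(0, -7)) - 23141) = √((16 - I*√3) - 23141) = √(-23125 - I*√3)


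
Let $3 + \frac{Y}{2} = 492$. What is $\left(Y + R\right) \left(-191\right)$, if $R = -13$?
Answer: $-184315$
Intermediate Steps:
$Y = 978$ ($Y = -6 + 2 \cdot 492 = -6 + 984 = 978$)
$\left(Y + R\right) \left(-191\right) = \left(978 - 13\right) \left(-191\right) = 965 \left(-191\right) = -184315$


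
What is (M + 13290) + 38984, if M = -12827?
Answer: 39447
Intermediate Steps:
(M + 13290) + 38984 = (-12827 + 13290) + 38984 = 463 + 38984 = 39447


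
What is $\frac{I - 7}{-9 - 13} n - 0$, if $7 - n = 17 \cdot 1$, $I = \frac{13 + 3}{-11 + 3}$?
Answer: $- \frac{45}{11} \approx -4.0909$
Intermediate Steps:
$I = -2$ ($I = \frac{16}{-8} = 16 \left(- \frac{1}{8}\right) = -2$)
$n = -10$ ($n = 7 - 17 \cdot 1 = 7 - 17 = -10$)
$\frac{I - 7}{-9 - 13} n - 0 = \frac{-2 - 7}{-9 - 13} \left(-10\right) - 0 = - \frac{9}{-22} \left(-10\right) + 0 = \left(-9\right) \left(- \frac{1}{22}\right) \left(-10\right) + 0 = \frac{9}{22} \left(-10\right) + 0 = - \frac{45}{11} + 0 = - \frac{45}{11}$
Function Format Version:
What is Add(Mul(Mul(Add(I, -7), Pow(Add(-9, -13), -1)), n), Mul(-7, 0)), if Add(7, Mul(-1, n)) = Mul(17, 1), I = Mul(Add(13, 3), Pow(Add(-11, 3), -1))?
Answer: Rational(-45, 11) ≈ -4.0909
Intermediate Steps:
I = -2 (I = Mul(16, Pow(-8, -1)) = Mul(16, Rational(-1, 8)) = -2)
n = -10 (n = Add(7, Mul(-1, Mul(17, 1))) = Add(7, Mul(-1, 17)) = Add(7, -17) = -10)
Add(Mul(Mul(Add(I, -7), Pow(Add(-9, -13), -1)), n), Mul(-7, 0)) = Add(Mul(Mul(Add(-2, -7), Pow(Add(-9, -13), -1)), -10), Mul(-7, 0)) = Add(Mul(Mul(-9, Pow(-22, -1)), -10), 0) = Add(Mul(Mul(-9, Rational(-1, 22)), -10), 0) = Add(Mul(Rational(9, 22), -10), 0) = Add(Rational(-45, 11), 0) = Rational(-45, 11)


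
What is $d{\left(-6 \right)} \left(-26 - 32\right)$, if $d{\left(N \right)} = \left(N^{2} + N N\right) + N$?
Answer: $-3828$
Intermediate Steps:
$d{\left(N \right)} = N + 2 N^{2}$ ($d{\left(N \right)} = \left(N^{2} + N^{2}\right) + N = 2 N^{2} + N = N + 2 N^{2}$)
$d{\left(-6 \right)} \left(-26 - 32\right) = - 6 \left(1 + 2 \left(-6\right)\right) \left(-26 - 32\right) = - 6 \left(1 - 12\right) \left(-58\right) = \left(-6\right) \left(-11\right) \left(-58\right) = 66 \left(-58\right) = -3828$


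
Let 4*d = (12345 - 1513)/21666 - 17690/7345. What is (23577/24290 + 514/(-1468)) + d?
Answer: 20341259030563/141861359659110 ≈ 0.14339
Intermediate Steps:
d = -15185525/31827354 (d = ((12345 - 1513)/21666 - 17690/7345)/4 = (10832*(1/21666) - 17690*1/7345)/4 = (5416/10833 - 3538/1469)/4 = (¼)*(-30371050/15913677) = -15185525/31827354 ≈ -0.47712)
(23577/24290 + 514/(-1468)) + d = (23577/24290 + 514/(-1468)) - 15185525/31827354 = (23577*(1/24290) + 514*(-1/1468)) - 15185525/31827354 = (23577/24290 - 257/734) - 15185525/31827354 = 2765747/4457215 - 15185525/31827354 = 20341259030563/141861359659110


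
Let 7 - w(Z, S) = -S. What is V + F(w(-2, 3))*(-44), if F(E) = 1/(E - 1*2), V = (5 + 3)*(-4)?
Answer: -75/2 ≈ -37.500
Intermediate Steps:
w(Z, S) = 7 + S (w(Z, S) = 7 - (-1)*S = 7 + S)
V = -32 (V = 8*(-4) = -32)
F(E) = 1/(-2 + E) (F(E) = 1/(E - 2) = 1/(-2 + E))
V + F(w(-2, 3))*(-44) = -32 - 44/(-2 + (7 + 3)) = -32 - 44/(-2 + 10) = -32 - 44/8 = -32 + (⅛)*(-44) = -32 - 11/2 = -75/2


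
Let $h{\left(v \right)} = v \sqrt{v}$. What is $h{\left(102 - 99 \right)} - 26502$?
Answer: $-26502 + 3 \sqrt{3} \approx -26497.0$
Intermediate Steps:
$h{\left(v \right)} = v^{\frac{3}{2}}$
$h{\left(102 - 99 \right)} - 26502 = \left(102 - 99\right)^{\frac{3}{2}} - 26502 = 3^{\frac{3}{2}} - 26502 = 3 \sqrt{3} - 26502 = -26502 + 3 \sqrt{3}$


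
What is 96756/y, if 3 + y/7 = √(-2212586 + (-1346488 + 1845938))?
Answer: -290268/11992015 - 387024*I*√107071/11992015 ≈ -0.024205 - 10.56*I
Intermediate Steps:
y = -21 + 28*I*√107071 (y = -21 + 7*√(-2212586 + (-1346488 + 1845938)) = -21 + 7*√(-2212586 + 499450) = -21 + 7*√(-1713136) = -21 + 7*(4*I*√107071) = -21 + 28*I*√107071 ≈ -21.0 + 9162.1*I)
96756/y = 96756/(-21 + 28*I*√107071)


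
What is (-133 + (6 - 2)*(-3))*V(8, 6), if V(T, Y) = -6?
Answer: 870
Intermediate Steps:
(-133 + (6 - 2)*(-3))*V(8, 6) = (-133 + (6 - 2)*(-3))*(-6) = (-133 + 4*(-3))*(-6) = (-133 - 12)*(-6) = -145*(-6) = 870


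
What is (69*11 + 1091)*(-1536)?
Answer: -2841600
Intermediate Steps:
(69*11 + 1091)*(-1536) = (759 + 1091)*(-1536) = 1850*(-1536) = -2841600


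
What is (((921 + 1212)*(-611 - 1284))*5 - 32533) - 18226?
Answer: -20260934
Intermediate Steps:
(((921 + 1212)*(-611 - 1284))*5 - 32533) - 18226 = ((2133*(-1895))*5 - 32533) - 18226 = (-4042035*5 - 32533) - 18226 = (-20210175 - 32533) - 18226 = -20242708 - 18226 = -20260934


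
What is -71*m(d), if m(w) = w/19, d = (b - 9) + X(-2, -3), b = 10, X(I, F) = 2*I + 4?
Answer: -71/19 ≈ -3.7368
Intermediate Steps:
X(I, F) = 4 + 2*I
d = 1 (d = (10 - 9) + (4 + 2*(-2)) = 1 + (4 - 4) = 1 + 0 = 1)
m(w) = w/19 (m(w) = w*(1/19) = w/19)
-71*m(d) = -71/19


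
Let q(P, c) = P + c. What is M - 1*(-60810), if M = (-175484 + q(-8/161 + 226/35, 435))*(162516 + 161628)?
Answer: -45674850973278/805 ≈ -5.6739e+10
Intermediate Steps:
M = -45674899925328/805 (M = (-175484 + ((-8/161 + 226/35) + 435))*(162516 + 161628) = (-175484 + ((-8*1/161 + 226*(1/35)) + 435))*324144 = (-175484 + ((-8/161 + 226/35) + 435))*324144 = (-175484 + (5158/805 + 435))*324144 = (-175484 + 355333/805)*324144 = -140909287/805*324144 = -45674899925328/805 ≈ -5.6739e+10)
M - 1*(-60810) = -45674899925328/805 - 1*(-60810) = -45674899925328/805 + 60810 = -45674850973278/805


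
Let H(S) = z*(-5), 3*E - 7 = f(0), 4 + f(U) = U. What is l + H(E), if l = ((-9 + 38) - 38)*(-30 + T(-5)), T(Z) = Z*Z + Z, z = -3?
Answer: 105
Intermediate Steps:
f(U) = -4 + U
E = 1 (E = 7/3 + (-4 + 0)/3 = 7/3 + (⅓)*(-4) = 7/3 - 4/3 = 1)
T(Z) = Z + Z² (T(Z) = Z² + Z = Z + Z²)
H(S) = 15 (H(S) = -3*(-5) = 15)
l = 90 (l = ((-9 + 38) - 38)*(-30 - 5*(1 - 5)) = (29 - 38)*(-30 - 5*(-4)) = -9*(-30 + 20) = -9*(-10) = 90)
l + H(E) = 90 + 15 = 105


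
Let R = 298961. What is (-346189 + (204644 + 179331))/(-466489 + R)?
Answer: -18893/83764 ≈ -0.22555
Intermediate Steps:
(-346189 + (204644 + 179331))/(-466489 + R) = (-346189 + (204644 + 179331))/(-466489 + 298961) = (-346189 + 383975)/(-167528) = 37786*(-1/167528) = -18893/83764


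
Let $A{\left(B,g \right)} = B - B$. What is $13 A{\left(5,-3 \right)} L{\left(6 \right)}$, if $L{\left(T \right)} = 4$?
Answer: $0$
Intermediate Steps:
$A{\left(B,g \right)} = 0$
$13 A{\left(5,-3 \right)} L{\left(6 \right)} = 13 \cdot 0 \cdot 4 = 0 \cdot 4 = 0$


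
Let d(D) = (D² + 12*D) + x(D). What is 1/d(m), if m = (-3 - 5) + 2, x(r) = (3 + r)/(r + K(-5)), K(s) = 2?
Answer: -4/141 ≈ -0.028369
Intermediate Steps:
x(r) = (3 + r)/(2 + r) (x(r) = (3 + r)/(r + 2) = (3 + r)/(2 + r))
m = -6 (m = -8 + 2 = -6)
d(D) = D² + 12*D + (3 + D)/(2 + D) (d(D) = (D² + 12*D) + (3 + D)/(2 + D) = D² + 12*D + (3 + D)/(2 + D))
1/d(m) = 1/((3 - 6 - 6*(2 - 6)*(12 - 6))/(2 - 6)) = 1/((3 - 6 - 6*(-4)*6)/(-4)) = 1/(-(3 - 6 + 144)/4) = 1/(-¼*141) = 1/(-141/4) = -4/141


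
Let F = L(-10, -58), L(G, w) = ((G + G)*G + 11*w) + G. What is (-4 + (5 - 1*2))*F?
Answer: 448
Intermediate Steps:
L(G, w) = G + 2*G**2 + 11*w (L(G, w) = ((2*G)*G + 11*w) + G = (2*G**2 + 11*w) + G = G + 2*G**2 + 11*w)
F = -448 (F = -10 + 2*(-10)**2 + 11*(-58) = -10 + 2*100 - 638 = -10 + 200 - 638 = -448)
(-4 + (5 - 1*2))*F = (-4 + (5 - 1*2))*(-448) = (-4 + (5 - 2))*(-448) = (-4 + 3)*(-448) = -1*(-448) = 448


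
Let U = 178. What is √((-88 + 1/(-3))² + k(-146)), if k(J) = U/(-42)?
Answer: 2*√859789/21 ≈ 88.309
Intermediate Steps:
k(J) = -89/21 (k(J) = 178/(-42) = 178*(-1/42) = -89/21)
√((-88 + 1/(-3))² + k(-146)) = √((-88 + 1/(-3))² - 89/21) = √((-88 - ⅓)² - 89/21) = √((-265/3)² - 89/21) = √(70225/9 - 89/21) = √(491308/63) = 2*√859789/21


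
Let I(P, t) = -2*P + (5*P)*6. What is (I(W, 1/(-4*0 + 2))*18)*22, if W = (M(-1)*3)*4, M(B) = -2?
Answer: -266112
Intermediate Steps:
W = -24 (W = -2*3*4 = -6*4 = -24)
I(P, t) = 28*P (I(P, t) = -2*P + 30*P = 28*P)
(I(W, 1/(-4*0 + 2))*18)*22 = ((28*(-24))*18)*22 = -672*18*22 = -12096*22 = -266112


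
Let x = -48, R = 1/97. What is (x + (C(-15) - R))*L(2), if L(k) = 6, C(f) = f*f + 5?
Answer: 105918/97 ≈ 1091.9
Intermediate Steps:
C(f) = 5 + f² (C(f) = f² + 5 = 5 + f²)
R = 1/97 ≈ 0.010309
(x + (C(-15) - R))*L(2) = (-48 + ((5 + (-15)²) - 1*1/97))*6 = (-48 + ((5 + 225) - 1/97))*6 = (-48 + (230 - 1/97))*6 = (-48 + 22309/97)*6 = (17653/97)*6 = 105918/97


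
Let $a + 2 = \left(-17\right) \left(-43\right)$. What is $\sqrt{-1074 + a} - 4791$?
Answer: $-4791 + i \sqrt{345} \approx -4791.0 + 18.574 i$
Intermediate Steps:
$a = 729$ ($a = -2 - -731 = -2 + 731 = 729$)
$\sqrt{-1074 + a} - 4791 = \sqrt{-1074 + 729} - 4791 = \sqrt{-345} - 4791 = i \sqrt{345} - 4791 = -4791 + i \sqrt{345}$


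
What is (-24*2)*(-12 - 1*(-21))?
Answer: -432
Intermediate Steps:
(-24*2)*(-12 - 1*(-21)) = -48*(-12 + 21) = -48*9 = -432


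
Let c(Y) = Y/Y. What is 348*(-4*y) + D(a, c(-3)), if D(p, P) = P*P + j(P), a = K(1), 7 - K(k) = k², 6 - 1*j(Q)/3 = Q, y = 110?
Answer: -153104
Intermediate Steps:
j(Q) = 18 - 3*Q
K(k) = 7 - k²
c(Y) = 1
a = 6 (a = 7 - 1*1² = 7 - 1*1 = 7 - 1 = 6)
D(p, P) = 18 + P² - 3*P (D(p, P) = P*P + (18 - 3*P) = P² + (18 - 3*P) = 18 + P² - 3*P)
348*(-4*y) + D(a, c(-3)) = 348*(-4*110) + (18 + 1² - 3*1) = 348*(-440) + (18 + 1 - 3) = -153120 + 16 = -153104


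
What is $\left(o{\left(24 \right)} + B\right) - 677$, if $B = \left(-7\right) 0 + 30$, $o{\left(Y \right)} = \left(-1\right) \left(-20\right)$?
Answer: $-627$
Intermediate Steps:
$o{\left(Y \right)} = 20$
$B = 30$ ($B = 0 + 30 = 30$)
$\left(o{\left(24 \right)} + B\right) - 677 = \left(20 + 30\right) - 677 = 50 - 677 = -627$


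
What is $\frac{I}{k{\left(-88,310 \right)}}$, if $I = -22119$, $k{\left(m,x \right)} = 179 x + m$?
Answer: $- \frac{22119}{55402} \approx -0.39925$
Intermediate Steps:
$k{\left(m,x \right)} = m + 179 x$
$\frac{I}{k{\left(-88,310 \right)}} = - \frac{22119}{-88 + 179 \cdot 310} = - \frac{22119}{-88 + 55490} = - \frac{22119}{55402}$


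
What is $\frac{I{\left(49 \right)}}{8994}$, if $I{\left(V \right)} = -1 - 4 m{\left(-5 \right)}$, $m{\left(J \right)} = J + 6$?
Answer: $- \frac{5}{8994} \approx -0.00055593$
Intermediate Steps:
$m{\left(J \right)} = 6 + J$
$I{\left(V \right)} = -5$ ($I{\left(V \right)} = -1 - 4 \left(6 - 5\right) = -1 - 4 = -5$)
$\frac{I{\left(49 \right)}}{8994} = - \frac{5}{8994}$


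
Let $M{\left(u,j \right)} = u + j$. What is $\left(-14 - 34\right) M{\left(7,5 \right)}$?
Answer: $-576$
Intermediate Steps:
$M{\left(u,j \right)} = j + u$
$\left(-14 - 34\right) M{\left(7,5 \right)} = \left(-14 - 34\right) \left(5 + 7\right) = \left(-48\right) 12 = -576$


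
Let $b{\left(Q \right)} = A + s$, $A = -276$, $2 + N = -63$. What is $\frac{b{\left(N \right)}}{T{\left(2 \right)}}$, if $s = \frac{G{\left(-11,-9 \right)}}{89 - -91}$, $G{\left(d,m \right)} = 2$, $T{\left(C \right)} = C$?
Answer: $- \frac{24839}{180} \approx -137.99$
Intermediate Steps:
$N = -65$ ($N = -2 - 63 = -65$)
$s = \frac{1}{90}$ ($s = \frac{2}{89 - -91} = \frac{2}{89 + 91} = \frac{2}{180} = 2 \cdot \frac{1}{180} = \frac{1}{90} \approx 0.011111$)
$b{\left(Q \right)} = - \frac{24839}{90}$ ($b{\left(Q \right)} = -276 + \frac{1}{90} = - \frac{24839}{90}$)
$\frac{b{\left(N \right)}}{T{\left(2 \right)}} = \frac{1}{2} \left(- \frac{24839}{90}\right) = - \frac{24839}{180}$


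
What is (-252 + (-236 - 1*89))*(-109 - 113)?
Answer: 128094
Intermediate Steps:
(-252 + (-236 - 1*89))*(-109 - 113) = (-252 + (-236 - 89))*(-222) = (-252 - 325)*(-222) = -577*(-222) = 128094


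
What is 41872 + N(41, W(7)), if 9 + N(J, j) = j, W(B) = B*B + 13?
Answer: 41925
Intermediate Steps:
W(B) = 13 + B**2 (W(B) = B**2 + 13 = 13 + B**2)
N(J, j) = -9 + j
41872 + N(41, W(7)) = 41872 + (-9 + (13 + 7**2)) = 41872 + (-9 + (13 + 49)) = 41872 + (-9 + 62) = 41872 + 53 = 41925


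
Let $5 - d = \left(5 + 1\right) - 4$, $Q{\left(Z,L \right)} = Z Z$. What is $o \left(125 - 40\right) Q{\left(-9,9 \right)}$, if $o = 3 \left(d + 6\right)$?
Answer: $185895$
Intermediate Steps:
$Q{\left(Z,L \right)} = Z^{2}$
$d = 3$ ($d = 5 - \left(\left(5 + 1\right) - 4\right) = 5 - \left(6 - 4\right) = 5 - 2 = 3$)
$o = 27$ ($o = 3 \left(3 + 6\right) = 3 \cdot 9 = 27$)
$o \left(125 - 40\right) Q{\left(-9,9 \right)} = 27 \left(125 - 40\right) \left(-9\right)^{2} = 27 \cdot 85 \cdot 81 = 27 \cdot 6885 = 185895$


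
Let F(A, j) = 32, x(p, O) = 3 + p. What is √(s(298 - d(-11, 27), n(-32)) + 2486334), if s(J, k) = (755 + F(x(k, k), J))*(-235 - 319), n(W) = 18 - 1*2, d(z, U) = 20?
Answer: 4*√128146 ≈ 1431.9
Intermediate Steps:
n(W) = 16 (n(W) = 18 - 2 = 16)
s(J, k) = -435998 (s(J, k) = (755 + 32)*(-235 - 319) = 787*(-554) = -435998)
√(s(298 - d(-11, 27), n(-32)) + 2486334) = √(-435998 + 2486334) = √2050336 = 4*√128146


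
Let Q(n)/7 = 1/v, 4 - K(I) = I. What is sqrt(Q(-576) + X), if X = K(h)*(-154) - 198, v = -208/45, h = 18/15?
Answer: I*sqrt(42636295)/260 ≈ 25.114*I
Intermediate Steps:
h = 6/5 (h = 18*(1/15) = 6/5 ≈ 1.2000)
K(I) = 4 - I
v = -208/45 (v = -208*1/45 = -208/45 ≈ -4.6222)
X = -3146/5 (X = (4 - 1*6/5)*(-154) - 198 = (4 - 6/5)*(-154) - 198 = (14/5)*(-154) - 198 = -2156/5 - 198 = -3146/5 ≈ -629.20)
Q(n) = -315/208 (Q(n) = 7/(-208/45) = 7*(-45/208) = -315/208)
sqrt(Q(-576) + X) = sqrt(-315/208 - 3146/5) = sqrt(-655943/1040) = I*sqrt(42636295)/260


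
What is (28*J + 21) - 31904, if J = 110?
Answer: -28803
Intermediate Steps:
(28*J + 21) - 31904 = (28*110 + 21) - 31904 = (3080 + 21) - 31904 = 3101 - 31904 = -28803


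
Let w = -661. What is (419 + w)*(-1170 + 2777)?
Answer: -388894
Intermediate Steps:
(419 + w)*(-1170 + 2777) = (419 - 661)*(-1170 + 2777) = -242*1607 = -388894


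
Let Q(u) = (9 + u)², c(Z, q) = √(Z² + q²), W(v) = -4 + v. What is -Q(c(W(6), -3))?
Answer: -(9 + √13)² ≈ -158.90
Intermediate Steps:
-Q(c(W(6), -3)) = -(9 + √((-4 + 6)² + (-3)²))² = -(9 + √(2² + 9))² = -(9 + √(4 + 9))² = -(9 + √13)²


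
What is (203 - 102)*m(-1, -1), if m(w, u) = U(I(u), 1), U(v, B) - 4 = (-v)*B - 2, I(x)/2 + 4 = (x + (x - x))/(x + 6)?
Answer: 5252/5 ≈ 1050.4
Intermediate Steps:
I(x) = -8 + 2*x/(6 + x) (I(x) = -8 + 2*((x + (x - x))/(x + 6)) = -8 + 2*((x + 0)/(6 + x)) = -8 + 2*(x/(6 + x)) = -8 + 2*x/(6 + x))
U(v, B) = 2 - B*v (U(v, B) = 4 + ((-v)*B - 2) = 4 + (-B*v - 2) = 4 + (-2 - B*v) = 2 - B*v)
m(w, u) = 2 - 6*(-8 - u)/(6 + u) (m(w, u) = 2 - 1*1*6*(-8 - u)/(6 + u) = 2 - 6*(-8 - u)/(6 + u))
(203 - 102)*m(-1, -1) = (203 - 102)*(4*(15 + 2*(-1))/(6 - 1)) = 101*(4*(15 - 2)/5) = 101*(4*(⅕)*13) = 101*(52/5) = 5252/5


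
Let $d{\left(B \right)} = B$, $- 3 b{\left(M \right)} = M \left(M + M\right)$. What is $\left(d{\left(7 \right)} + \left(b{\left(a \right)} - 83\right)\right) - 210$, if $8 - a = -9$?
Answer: $- \frac{1436}{3} \approx -478.67$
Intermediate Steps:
$a = 17$ ($a = 8 - -9 = 8 + 9 = 17$)
$b{\left(M \right)} = - \frac{2 M^{2}}{3}$ ($b{\left(M \right)} = - \frac{M \left(M + M\right)}{3} = - \frac{M 2 M}{3} = - \frac{2 M^{2}}{3}$)
$\left(d{\left(7 \right)} + \left(b{\left(a \right)} - 83\right)\right) - 210 = \left(7 - \left(83 + \frac{2 \cdot 17^{2}}{3}\right)\right) - 210 = \left(7 - \frac{827}{3}\right) - 210 = - \frac{806}{3} - 210 = - \frac{1436}{3}$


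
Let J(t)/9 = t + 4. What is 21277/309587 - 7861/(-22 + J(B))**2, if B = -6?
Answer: -2399620207/495339200 ≈ -4.8444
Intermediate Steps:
J(t) = 36 + 9*t (J(t) = 9*(t + 4) = 9*(4 + t) = 36 + 9*t)
21277/309587 - 7861/(-22 + J(B))**2 = 21277/309587 - 7861/(-22 + (36 + 9*(-6)))**2 = 21277*(1/309587) - 7861/(-22 + (36 - 54))**2 = 21277/309587 - 7861/(-22 - 18)**2 = 21277/309587 - 7861/((-40)**2) = 21277/309587 - 7861/1600 = -2399620207/495339200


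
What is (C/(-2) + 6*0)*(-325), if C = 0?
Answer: 0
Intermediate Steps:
(C/(-2) + 6*0)*(-325) = (0/(-2) + 6*0)*(-325) = (-½*0 + 0)*(-325) = (0 + 0)*(-325) = 0*(-325) = 0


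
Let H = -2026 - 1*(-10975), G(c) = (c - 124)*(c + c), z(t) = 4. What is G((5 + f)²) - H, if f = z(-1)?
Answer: -15915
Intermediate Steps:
f = 4
G(c) = 2*c*(-124 + c) (G(c) = (-124 + c)*(2*c) = 2*c*(-124 + c))
H = 8949 (H = -2026 + 10975 = 8949)
G((5 + f)²) - H = 2*(5 + 4)²*(-124 + (5 + 4)²) - 1*8949 = 2*9²*(-124 + 9²) - 8949 = 2*81*(-124 + 81) - 8949 = 2*81*(-43) - 8949 = -6966 - 8949 = -15915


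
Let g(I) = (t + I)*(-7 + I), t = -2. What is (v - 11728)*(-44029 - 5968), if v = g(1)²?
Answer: 584564924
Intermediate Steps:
g(I) = (-7 + I)*(-2 + I) (g(I) = (-2 + I)*(-7 + I) = (-7 + I)*(-2 + I))
v = 36 (v = (14 + 1² - 9*1)² = (14 + 1 - 9)² = 6² = 36)
(v - 11728)*(-44029 - 5968) = (36 - 11728)*(-44029 - 5968) = -11692*(-49997) = 584564924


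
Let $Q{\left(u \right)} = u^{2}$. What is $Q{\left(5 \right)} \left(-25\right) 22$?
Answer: $-13750$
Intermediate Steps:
$Q{\left(5 \right)} \left(-25\right) 22 = 5^{2} \left(-25\right) 22 = 25 \left(-25\right) 22 = \left(-625\right) 22 = -13750$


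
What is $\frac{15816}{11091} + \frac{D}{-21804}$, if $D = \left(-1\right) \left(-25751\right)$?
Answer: $\frac{19749241}{80609388} \approx 0.245$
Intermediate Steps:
$D = 25751$
$\frac{15816}{11091} + \frac{D}{-21804} = \frac{15816}{11091} + \frac{25751}{-21804} = 15816 \cdot \frac{1}{11091} + 25751 \left(- \frac{1}{21804}\right) = \frac{5272}{3697} - \frac{25751}{21804} = \frac{19749241}{80609388}$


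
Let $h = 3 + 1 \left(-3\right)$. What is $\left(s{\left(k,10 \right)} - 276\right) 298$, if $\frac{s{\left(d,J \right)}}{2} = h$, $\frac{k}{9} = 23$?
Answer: $-82248$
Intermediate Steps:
$k = 207$ ($k = 9 \cdot 23 = 207$)
$h = 0$ ($h = 3 - 3 = 0$)
$s{\left(d,J \right)} = 0$ ($s{\left(d,J \right)} = 2 \cdot 0 = 0$)
$\left(s{\left(k,10 \right)} - 276\right) 298 = \left(0 - 276\right) 298 = \left(-276\right) 298 = -82248$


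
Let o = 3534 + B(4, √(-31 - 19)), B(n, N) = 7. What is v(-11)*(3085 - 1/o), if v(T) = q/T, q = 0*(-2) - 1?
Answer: 10923984/38951 ≈ 280.45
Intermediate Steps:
q = -1 (q = 0 - 1 = -1)
v(T) = -1/T
o = 3541 (o = 3534 + 7 = 3541)
v(-11)*(3085 - 1/o) = (-1/(-11))*(3085 - 1/3541) = (-1*(-1/11))*(3085 - 1*1/3541) = (3085 - 1/3541)/11 = (1/11)*(10923984/3541) = 10923984/38951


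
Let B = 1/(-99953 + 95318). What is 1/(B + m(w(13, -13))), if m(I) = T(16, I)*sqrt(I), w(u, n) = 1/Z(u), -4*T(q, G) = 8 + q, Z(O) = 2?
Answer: 4635/386698049 - 64449675*sqrt(2)/386698049 ≈ -0.23569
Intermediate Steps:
T(q, G) = -2 - q/4 (T(q, G) = -(8 + q)/4 = -2 - q/4)
w(u, n) = 1/2
B = -1/4635 (B = 1/(-4635) = -1/4635 ≈ -0.00021575)
m(I) = -6*sqrt(I) (m(I) = (-2 - 1/4*16)*sqrt(I) = (-2 - 4)*sqrt(I) = -6*sqrt(I))
1/(B + m(w(13, -13))) = 1/(-1/4635 - 3*sqrt(2))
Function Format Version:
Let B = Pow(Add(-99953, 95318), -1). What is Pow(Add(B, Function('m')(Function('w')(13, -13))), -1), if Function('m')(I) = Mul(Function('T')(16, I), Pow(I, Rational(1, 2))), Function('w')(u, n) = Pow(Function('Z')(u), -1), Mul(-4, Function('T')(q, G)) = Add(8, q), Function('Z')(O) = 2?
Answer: Add(Rational(4635, 386698049), Mul(Rational(-64449675, 386698049), Pow(2, Rational(1, 2)))) ≈ -0.23569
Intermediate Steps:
Function('T')(q, G) = Add(-2, Mul(Rational(-1, 4), q)) (Function('T')(q, G) = Mul(Rational(-1, 4), Add(8, q)) = Add(-2, Mul(Rational(-1, 4), q)))
Function('w')(u, n) = Rational(1, 2) (Function('w')(u, n) = Pow(2, -1) = Rational(1, 2))
B = Rational(-1, 4635) (B = Pow(-4635, -1) = Rational(-1, 4635) ≈ -0.00021575)
Function('m')(I) = Mul(-6, Pow(I, Rational(1, 2))) (Function('m')(I) = Mul(Add(-2, Mul(Rational(-1, 4), 16)), Pow(I, Rational(1, 2))) = Mul(Add(-2, -4), Pow(I, Rational(1, 2))) = Mul(-6, Pow(I, Rational(1, 2))))
Pow(Add(B, Function('m')(Function('w')(13, -13))), -1) = Pow(Add(Rational(-1, 4635), Mul(-6, Pow(Rational(1, 2), Rational(1, 2)))), -1) = Pow(Add(Rational(-1, 4635), Mul(-6, Mul(Rational(1, 2), Pow(2, Rational(1, 2))))), -1) = Pow(Add(Rational(-1, 4635), Mul(-3, Pow(2, Rational(1, 2)))), -1)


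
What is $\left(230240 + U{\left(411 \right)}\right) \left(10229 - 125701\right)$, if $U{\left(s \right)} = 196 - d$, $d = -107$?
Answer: $-26621261296$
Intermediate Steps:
$U{\left(s \right)} = 303$ ($U{\left(s \right)} = 196 - -107 = 196 + 107 = 303$)
$\left(230240 + U{\left(411 \right)}\right) \left(10229 - 125701\right) = \left(230240 + 303\right) \left(10229 - 125701\right) = 230543 \left(-115472\right) = -26621261296$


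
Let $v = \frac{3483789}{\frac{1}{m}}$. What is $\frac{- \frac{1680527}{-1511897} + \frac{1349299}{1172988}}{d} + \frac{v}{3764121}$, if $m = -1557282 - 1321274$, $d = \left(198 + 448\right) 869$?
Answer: $- \frac{3327923545885523730815390326739}{1249137912594820321314648} \approx -2.6642 \cdot 10^{6}$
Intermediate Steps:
$d = 561374$ ($d = 646 \cdot 869 = 561374$)
$m = -2878556$
$v = -10028281728684$ ($v = \frac{3483789}{\frac{1}{-2878556}} = \frac{3483789}{- \frac{1}{2878556}} = 3483789 \left(-2878556\right) = -10028281728684$)
$\frac{- \frac{1680527}{-1511897} + \frac{1349299}{1172988}}{d} + \frac{v}{3764121} = \frac{- \frac{1680527}{-1511897} + \frac{1349299}{1172988}}{561374} - \frac{10028281728684}{3764121} = \left(\left(-1680527\right) \left(- \frac{1}{1511897}\right) + 1349299 \cdot \frac{1}{1172988}\right) \frac{1}{561374} - \frac{3342760576228}{1254707} = \left(\frac{1680527}{1511897} + \frac{1349299}{1172988}\right) \frac{1}{561374} - \frac{3342760576228}{1254707} = \frac{4011239114879}{1773437038236} \cdot \frac{1}{561374} - \frac{3342760576228}{1254707} = \frac{4011239114879}{995561443902696264} - \frac{3342760576228}{1254707} = - \frac{3327923545885523730815390326739}{1249137912594820321314648}$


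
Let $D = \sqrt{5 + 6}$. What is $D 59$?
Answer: $59 \sqrt{11} \approx 195.68$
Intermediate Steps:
$D = \sqrt{11} \approx 3.3166$
$D 59 = \sqrt{11} \cdot 59 = 59 \sqrt{11}$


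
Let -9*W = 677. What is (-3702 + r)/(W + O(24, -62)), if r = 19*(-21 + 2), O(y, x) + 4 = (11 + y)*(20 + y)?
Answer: -36567/13147 ≈ -2.7814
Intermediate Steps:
O(y, x) = -4 + (11 + y)*(20 + y)
r = -361 (r = 19*(-19) = -361)
W = -677/9 (W = -⅑*677 = -677/9 ≈ -75.222)
(-3702 + r)/(W + O(24, -62)) = (-3702 - 361)/(-677/9 + (216 + 24² + 31*24)) = -4063/(-677/9 + (216 + 576 + 744)) = -4063/(-677/9 + 1536) = -4063/13147/9 = -4063*9/13147 = -36567/13147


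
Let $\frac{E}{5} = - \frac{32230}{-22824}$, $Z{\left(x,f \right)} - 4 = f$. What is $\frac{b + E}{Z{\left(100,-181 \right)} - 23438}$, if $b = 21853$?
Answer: $- \frac{249467011}{269494380} \approx -0.92568$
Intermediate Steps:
$Z{\left(x,f \right)} = 4 + f$
$E = \frac{80575}{11412}$ ($E = 5 \left(- \frac{32230}{-22824}\right) = 5 \left(\left(-32230\right) \left(- \frac{1}{22824}\right)\right) = 5 \cdot \frac{16115}{11412} = \frac{80575}{11412} \approx 7.0605$)
$\frac{b + E}{Z{\left(100,-181 \right)} - 23438} = \frac{21853 + \frac{80575}{11412}}{\left(4 - 181\right) - 23438} = \frac{249467011}{11412 \left(-177 - 23438\right)} = \frac{249467011}{11412 \left(-23615\right)} = \frac{249467011}{11412} \left(- \frac{1}{23615}\right) = - \frac{249467011}{269494380}$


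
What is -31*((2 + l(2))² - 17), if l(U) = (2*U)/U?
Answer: 31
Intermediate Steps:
l(U) = 2
-31*((2 + l(2))² - 17) = -31*((2 + 2)² - 17) = -31*(4² - 17) = -31*(16 - 17) = -31*(-1) = 31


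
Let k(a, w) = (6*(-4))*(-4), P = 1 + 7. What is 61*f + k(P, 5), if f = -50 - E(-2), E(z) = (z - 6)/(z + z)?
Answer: -3076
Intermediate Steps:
P = 8
k(a, w) = 96 (k(a, w) = -24*(-4) = 96)
E(z) = (-6 + z)/(2*z) (E(z) = (-6 + z)/((2*z)) = (-6 + z)*(1/(2*z)) = (-6 + z)/(2*z))
f = -52 (f = -50 - (-6 - 2)/(2*(-2)) = -50 - (-1)*(-8)/(2*2) = -50 - 1*2 = -50 - 2 = -52)
61*f + k(P, 5) = 61*(-52) + 96 = -3172 + 96 = -3076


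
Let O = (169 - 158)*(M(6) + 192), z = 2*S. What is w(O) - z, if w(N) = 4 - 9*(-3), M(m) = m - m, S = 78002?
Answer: -155973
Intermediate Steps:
M(m) = 0
z = 156004 (z = 2*78002 = 156004)
O = 2112 (O = (169 - 158)*(0 + 192) = 11*192 = 2112)
w(N) = 31 (w(N) = 4 + 27 = 31)
w(O) - z = 31 - 1*156004 = 31 - 156004 = -155973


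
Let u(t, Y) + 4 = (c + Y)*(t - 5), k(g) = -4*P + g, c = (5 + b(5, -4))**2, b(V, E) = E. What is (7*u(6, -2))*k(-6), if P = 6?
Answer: 1050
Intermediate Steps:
c = 1 (c = (5 - 4)**2 = 1**2 = 1)
k(g) = -24 + g (k(g) = -4*6 + g = -24 + g)
u(t, Y) = -4 + (1 + Y)*(-5 + t) (u(t, Y) = -4 + (1 + Y)*(t - 5) = -4 + (1 + Y)*(-5 + t))
(7*u(6, -2))*k(-6) = (7*(-9 + 6 - 5*(-2) - 2*6))*(-24 - 6) = (7*(-9 + 6 + 10 - 12))*(-30) = (7*(-5))*(-30) = -35*(-30) = 1050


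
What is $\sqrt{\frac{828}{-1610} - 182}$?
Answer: $\frac{2 i \sqrt{55895}}{35} \approx 13.51 i$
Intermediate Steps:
$\sqrt{\frac{828}{-1610} - 182} = \sqrt{828 \left(- \frac{1}{1610}\right) - 182} = \sqrt{- \frac{18}{35} - 182} = \sqrt{- \frac{6388}{35}} = \frac{2 i \sqrt{55895}}{35}$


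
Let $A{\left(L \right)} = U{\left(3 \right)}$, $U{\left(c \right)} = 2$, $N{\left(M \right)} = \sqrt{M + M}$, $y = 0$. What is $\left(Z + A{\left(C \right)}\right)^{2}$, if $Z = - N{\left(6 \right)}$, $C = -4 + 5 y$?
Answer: $16 - 8 \sqrt{3} \approx 2.1436$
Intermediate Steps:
$N{\left(M \right)} = \sqrt{2} \sqrt{M}$ ($N{\left(M \right)} = \sqrt{2 M} = \sqrt{2} \sqrt{M}$)
$C = -4$ ($C = -4 + 5 \cdot 0 = -4 + 0 = -4$)
$A{\left(L \right)} = 2$
$Z = - 2 \sqrt{3}$ ($Z = - \sqrt{2} \sqrt{6} = - 2 \sqrt{3} \approx -3.4641$)
$\left(Z + A{\left(C \right)}\right)^{2} = \left(- 2 \sqrt{3} + 2\right)^{2} = \left(2 - 2 \sqrt{3}\right)^{2}$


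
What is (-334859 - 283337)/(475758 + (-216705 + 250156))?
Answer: -618196/509209 ≈ -1.2140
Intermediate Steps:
(-334859 - 283337)/(475758 + (-216705 + 250156)) = -618196/(475758 + 33451) = -618196/509209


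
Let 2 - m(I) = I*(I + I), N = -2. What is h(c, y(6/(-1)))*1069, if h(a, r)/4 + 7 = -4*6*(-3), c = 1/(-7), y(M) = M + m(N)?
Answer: 277940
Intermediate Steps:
m(I) = 2 - 2*I² (m(I) = 2 - I*(I + I) = 2 - I*2*I = 2 - 2*I²)
y(M) = -6 + M (y(M) = M + (2 - 2*(-2)²) = M + (2 - 2*4) = M + (2 - 8) = M - 6 = -6 + M)
c = -⅐ ≈ -0.14286
h(a, r) = 260 (h(a, r) = -28 + 4*(-4*6*(-3)) = -28 + 4*(-24*(-3)) = -28 + 4*72 = -28 + 288 = 260)
h(c, y(6/(-1)))*1069 = 260*1069 = 277940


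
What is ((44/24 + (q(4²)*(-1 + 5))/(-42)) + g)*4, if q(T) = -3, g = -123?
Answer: -10154/21 ≈ -483.52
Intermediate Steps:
((44/24 + (q(4²)*(-1 + 5))/(-42)) + g)*4 = ((44/24 - 3*(-1 + 5)/(-42)) - 123)*4 = ((44*(1/24) - 3*4*(-1/42)) - 123)*4 = ((11/6 - 12*(-1/42)) - 123)*4 = ((11/6 + 2/7) - 123)*4 = (89/42 - 123)*4 = -5077/42*4 = -10154/21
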